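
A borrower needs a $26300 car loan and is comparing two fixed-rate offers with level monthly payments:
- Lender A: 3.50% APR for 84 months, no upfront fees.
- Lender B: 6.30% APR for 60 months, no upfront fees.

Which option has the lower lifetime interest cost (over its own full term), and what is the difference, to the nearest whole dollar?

Lender A by $1,036

Lender A: at 3.50% the monthly rate is 0.0029167, so the payment is 26,300 × 0.0029167 / (1 − 1.0029167^−84) = $353.47.
Total interest on Lender A = 84 × $353.47 − $26,300 = $3,391.48.
Lender B: at 6.30% the monthly rate is 0.0052500, so the payment is 26,300 × 0.0052500 / (1 − 1.0052500^−60) = $512.13.
Total interest on Lender B = 60 × $512.13 − $26,300 = $4,427.80.
Lender A is lower by $1,036.32.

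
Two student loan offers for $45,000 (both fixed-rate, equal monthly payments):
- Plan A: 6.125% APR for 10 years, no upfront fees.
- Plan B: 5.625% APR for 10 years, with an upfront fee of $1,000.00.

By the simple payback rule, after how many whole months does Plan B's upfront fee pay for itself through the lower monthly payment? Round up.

Plan A: monthly rate = 6.125%/12 = 0.0051042; payment = 45,000 × 0.0051042 / (1 − (1+0.0051042)^−120) = $502.42.
Plan B: monthly rate = 5.625%/12 = 0.0046875; payment = 45,000 × 0.0046875 / (1 − (1+0.0046875)^−120) = $491.16.
Monthly savings = $502.42 − $491.16 = $11.26.
Break-even = $1,000.00 / $11.26 = 88.81 → 89 months.

89 months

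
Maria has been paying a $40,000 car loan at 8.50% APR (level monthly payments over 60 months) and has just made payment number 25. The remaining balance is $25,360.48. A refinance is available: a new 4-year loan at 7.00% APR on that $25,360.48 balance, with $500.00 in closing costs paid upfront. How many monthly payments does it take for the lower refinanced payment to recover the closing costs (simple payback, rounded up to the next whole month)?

Current payment = 40,000 × 8.5%/12 / (1 − (1+0.0070833)^−60) = $820.66.
Refinanced payment = 25,360.48 × 0.0058333 / (1 − (1+0.0058333)^−48) = $607.29.
Monthly savings = $820.66 − $607.29 = $213.37.
Break-even = $500.00 / $213.37 = 2.34 → 3 months.

3 months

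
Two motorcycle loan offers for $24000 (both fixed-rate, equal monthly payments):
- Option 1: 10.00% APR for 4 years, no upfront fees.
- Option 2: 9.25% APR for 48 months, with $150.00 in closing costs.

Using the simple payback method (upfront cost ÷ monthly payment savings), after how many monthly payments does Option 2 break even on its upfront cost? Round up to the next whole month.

Option 1: at 10.00% the monthly rate is 0.0083333, so the payment is 24,000 × 0.0083333 / (1 − 1.0083333^−48) = $608.70.
Option 2: at 9.25% the monthly rate is 0.0077083, so the payment is 24,000 × 0.0077083 / (1 − 1.0077083^−48) = $600.09.
Monthly savings = $608.70 − $600.09 = $8.61.
Break-even = $150.00 / $8.61 = 17.42 → 18 months.

18 months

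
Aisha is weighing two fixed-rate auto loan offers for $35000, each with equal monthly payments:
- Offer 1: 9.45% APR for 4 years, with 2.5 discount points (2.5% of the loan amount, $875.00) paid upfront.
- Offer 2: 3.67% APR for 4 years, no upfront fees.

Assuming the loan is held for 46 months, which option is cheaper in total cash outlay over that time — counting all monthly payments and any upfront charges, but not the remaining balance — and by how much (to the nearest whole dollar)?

Offer 2 by $5,170

Offer 1: at 9.45% the monthly rate is 0.0078750, so the payment is 35,000 × 0.0078750 / (1 − 1.0078750^−48) = $878.47.
Offer 2: monthly rate = 3.67%/12 = 0.0030583; payment = 35,000 × 0.0030583 / (1 − (1+0.0030583)^−48) = $785.11.
Over 46 months: Offer 1 costs 46 × $878.47 + $875.00 = $41,284.62; Offer 2 costs 46 × $785.11 = $36,115.06.
Offer 2 is cheaper by $41,284.62 − $36,115.06 = $5,169.56.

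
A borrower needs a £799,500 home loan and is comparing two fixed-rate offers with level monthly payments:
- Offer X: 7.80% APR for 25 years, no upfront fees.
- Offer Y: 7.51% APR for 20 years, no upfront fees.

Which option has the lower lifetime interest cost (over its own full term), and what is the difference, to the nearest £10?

Offer Y by £272,590

Offer X: monthly rate = 7.8%/12 = 0.0065000; payment = 799,500 × 0.0065000 / (1 − (1+0.0065000)^−300) = £6,065.12.
Total interest on Offer X = 300 × £6,065.12 − £799,500 = £1,020,036.00.
Offer Y: monthly rate = 7.51%/12 = 0.0062583; payment = 799,500 × 0.0062583 / (1 − (1+0.0062583)^−240) = £6,445.61.
Total interest on Offer Y = 240 × £6,445.61 − £799,500 = £747,446.40.
Offer Y is lower by £272,589.60.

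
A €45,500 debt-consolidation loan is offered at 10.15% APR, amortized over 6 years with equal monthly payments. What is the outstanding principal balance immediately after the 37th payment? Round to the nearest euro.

€25,548

With monthly rate i = 10.15%/12 = 0.0084583, the balance after k of n payments is P · [(1+i)^n − (1+i)^k] / [(1+i)^n − 1].
(1+0.0084583)^72 = 1.83388904 and (1+0.0084583)^37 = 1.36566597, so the balance is 45,500 × (1.83388904 − 1.36566597) / (1.83388904 − 1) = €25,547.94.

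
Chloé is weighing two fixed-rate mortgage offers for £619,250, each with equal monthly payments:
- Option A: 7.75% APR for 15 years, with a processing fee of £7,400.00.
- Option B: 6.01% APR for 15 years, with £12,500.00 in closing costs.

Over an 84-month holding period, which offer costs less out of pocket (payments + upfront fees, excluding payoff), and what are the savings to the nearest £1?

Option A: at 7.75% the monthly rate is 0.0064583, so the payment is 619,250 × 0.0064583 / (1 − 1.0064583^−180) = £5,828.85.
Option B: monthly rate = 6.01%/12 = 0.0050083; payment = 619,250 × 0.0050083 / (1 − (1+0.0050083)^−180) = £5,228.93.
Over 84 months: Option A costs 84 × £5,828.85 + £7,400.00 = £497,023.40; Option B costs 84 × £5,228.93 + £12,500.00 = £451,730.12.
Option B is cheaper by £497,023.40 − £451,730.12 = £45,293.28.

Option B by £45,293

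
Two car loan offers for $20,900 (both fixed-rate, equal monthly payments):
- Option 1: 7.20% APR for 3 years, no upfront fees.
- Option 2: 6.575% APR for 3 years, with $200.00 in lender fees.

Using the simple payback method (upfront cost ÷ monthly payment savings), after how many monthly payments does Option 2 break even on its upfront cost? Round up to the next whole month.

Option 1: at 7.20% the monthly rate is 0.0060000, so the payment is 20,900 × 0.0060000 / (1 − 1.0060000^−36) = $647.24.
Option 2: monthly rate = 6.575%/12 = 0.0054792; payment = 20,900 × 0.0054792 / (1 − (1+0.0054792)^−36) = $641.28.
Monthly savings = $647.24 − $641.28 = $5.96.
Break-even = $200.00 / $5.96 = 33.56 → 34 months.

34 months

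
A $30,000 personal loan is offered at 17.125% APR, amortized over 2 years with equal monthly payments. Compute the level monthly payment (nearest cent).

Monthly rate = 17.125%/12 = 0.0142708; payment = 30,000 × 0.0142708 / (1 − (1+0.0142708)^−24) = $1,485.07.

$1,485.07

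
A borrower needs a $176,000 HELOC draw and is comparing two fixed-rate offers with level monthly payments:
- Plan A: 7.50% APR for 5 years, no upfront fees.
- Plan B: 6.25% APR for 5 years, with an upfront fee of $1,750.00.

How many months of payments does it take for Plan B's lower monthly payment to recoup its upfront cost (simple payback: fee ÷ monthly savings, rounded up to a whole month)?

Plan A: at 7.50% the monthly rate is 0.0062500, so the payment is 176,000 × 0.0062500 / (1 − 1.0062500^−60) = $3,526.68.
Plan B: monthly rate = 6.25%/12 = 0.0052083; payment = 176,000 × 0.0052083 / (1 − (1+0.0052083)^−60) = $3,423.07.
Monthly savings = $3,526.68 − $3,423.07 = $103.61.
Break-even = $1,750.00 / $103.61 = 16.89 → 17 months.

17 months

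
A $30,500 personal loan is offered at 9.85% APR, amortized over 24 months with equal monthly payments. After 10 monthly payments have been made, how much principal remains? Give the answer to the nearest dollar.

With monthly rate i = 9.85%/12 = 0.0082083, the balance after k of n payments is P · [(1+i)^n − (1+i)^k] / [(1+i)^n − 1].
(1+0.0082083)^24 = 1.21676522 and (1+0.0082083)^10 = 1.08518262, so the balance is 30,500 × (1.21676522 − 1.08518262) / (1.21676522 − 1) = $18,514.36.

$18,514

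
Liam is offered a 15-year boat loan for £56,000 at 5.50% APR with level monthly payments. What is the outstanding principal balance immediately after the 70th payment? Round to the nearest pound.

£39,463

With monthly rate i = 5.5%/12 = 0.0045833, the balance after k of n payments is P · [(1+i)^n − (1+i)^k] / [(1+i)^n − 1].
(1+0.0045833)^180 = 2.27758377 and (1+0.0045833)^70 = 1.37726594, so the balance is 56,000 × (2.27758377 − 1.37726594) / (2.27758377 − 1) = £39,463.40.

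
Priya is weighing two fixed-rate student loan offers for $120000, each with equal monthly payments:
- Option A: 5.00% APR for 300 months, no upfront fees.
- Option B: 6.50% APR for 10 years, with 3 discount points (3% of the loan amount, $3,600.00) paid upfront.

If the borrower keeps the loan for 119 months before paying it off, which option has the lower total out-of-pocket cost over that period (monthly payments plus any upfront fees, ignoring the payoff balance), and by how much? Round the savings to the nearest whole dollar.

Option A by $82,267

Option A: monthly rate = 5%/12 = 0.0041667; payment = 120,000 × 0.0041667 / (1 − (1+0.0041667)^−300) = $701.51.
Option B: at 6.50% the monthly rate is 0.0054167, so the payment is 120,000 × 0.0054167 / (1 − 1.0054167^−120) = $1,362.58.
Over 119 months: Option A costs 119 × $701.51 = $83,479.69; Option B costs 119 × $1,362.58 + $3,600.00 = $165,747.02.
Option A is cheaper by $165,747.02 − $83,479.69 = $82,267.33.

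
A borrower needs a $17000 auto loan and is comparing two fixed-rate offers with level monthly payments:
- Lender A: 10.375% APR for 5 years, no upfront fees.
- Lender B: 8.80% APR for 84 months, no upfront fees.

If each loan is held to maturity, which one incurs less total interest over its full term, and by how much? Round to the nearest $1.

Lender A by $970

Lender A: at 10.375% the monthly rate is 0.0086458, so the payment is 17,000 × 0.0086458 / (1 − 1.0086458^−60) = $364.34.
Total interest on Lender A = 60 × $364.34 − $17,000 = $4,860.40.
Lender B: monthly rate = 8.8%/12 = 0.0073333; payment = 17,000 × 0.0073333 / (1 − (1+0.0073333)^−84) = $271.79.
Total interest on Lender B = 84 × $271.79 − $17,000 = $5,830.36.
Lender A is lower by $969.96.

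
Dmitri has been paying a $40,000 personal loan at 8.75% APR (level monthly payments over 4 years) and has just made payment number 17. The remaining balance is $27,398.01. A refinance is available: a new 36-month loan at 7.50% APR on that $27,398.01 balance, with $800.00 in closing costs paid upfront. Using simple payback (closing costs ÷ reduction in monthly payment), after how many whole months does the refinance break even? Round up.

6 months

Current payment = 40,000 × 8.75%/12 / (1 − (1+0.0072917)^−48) = $990.66.
Refinanced payment = 27,398.01 × 0.0062500 / (1 − (1+0.0062500)^−36) = $852.25.
Monthly savings = $990.66 − $852.25 = $138.41.
Break-even = $800.00 / $138.41 = 5.78 → 6 months.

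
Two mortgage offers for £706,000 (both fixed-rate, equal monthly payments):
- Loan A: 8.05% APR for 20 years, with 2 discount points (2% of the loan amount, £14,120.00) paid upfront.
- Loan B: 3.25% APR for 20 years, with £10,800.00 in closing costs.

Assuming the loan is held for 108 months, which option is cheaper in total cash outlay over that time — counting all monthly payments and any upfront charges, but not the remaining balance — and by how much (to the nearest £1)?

Loan A: at 8.05% the monthly rate is 0.0067083, so the payment is 706,000 × 0.0067083 / (1 − 1.0067083^−240) = £5,927.25.
Loan B: monthly rate = 3.25%/12 = 0.0027083; payment = 706,000 × 0.0027083 / (1 − (1+0.0027083)^−240) = £4,004.40.
Over 108 months: Loan A costs 108 × £5,927.25 + £14,120.00 = £654,263.00; Loan B costs 108 × £4,004.40 + £10,800.00 = £443,275.20.
Loan B is cheaper by £654,263.00 − £443,275.20 = £210,987.80.

Loan B by £210,988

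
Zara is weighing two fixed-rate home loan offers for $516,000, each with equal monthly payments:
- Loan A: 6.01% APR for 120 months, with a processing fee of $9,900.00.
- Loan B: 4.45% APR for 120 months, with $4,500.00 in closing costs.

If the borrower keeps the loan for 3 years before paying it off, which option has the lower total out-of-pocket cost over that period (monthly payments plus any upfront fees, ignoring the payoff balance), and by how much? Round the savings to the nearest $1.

Loan B by $19,654

Loan A: at 6.01% the monthly rate is 0.0050083, so the payment is 516,000 × 0.0050083 / (1 − 1.0050083^−120) = $5,731.25.
Loan B: at 4.45% the monthly rate is 0.0037083, so the payment is 516,000 × 0.0037083 / (1 − 1.0037083^−120) = $5,335.31.
Over 36 months: Loan A costs 36 × $5,731.25 + $9,900.00 = $216,225.00; Loan B costs 36 × $5,335.31 + $4,500.00 = $196,571.16.
Loan B is cheaper by $216,225.00 − $196,571.16 = $19,653.84.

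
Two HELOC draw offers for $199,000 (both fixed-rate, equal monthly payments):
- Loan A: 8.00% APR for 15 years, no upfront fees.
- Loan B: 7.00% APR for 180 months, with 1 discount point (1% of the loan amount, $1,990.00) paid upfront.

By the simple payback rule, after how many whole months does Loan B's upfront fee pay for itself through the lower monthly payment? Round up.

18 months

Loan A: monthly rate = 8%/12 = 0.0066667; payment = 199,000 × 0.0066667 / (1 − (1+0.0066667)^−180) = $1,901.75.
Loan B: monthly rate = 7%/12 = 0.0058333; payment = 199,000 × 0.0058333 / (1 − (1+0.0058333)^−180) = $1,788.67.
Monthly savings = $1,901.75 − $1,788.67 = $113.08.
Break-even = $1,990.00 / $113.08 = 17.60 → 18 months.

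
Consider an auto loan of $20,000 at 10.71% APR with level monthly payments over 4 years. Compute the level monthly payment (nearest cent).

At 10.71% the monthly rate is 0.0089250, so the payment is 20,000 × 0.0089250 / (1 − 1.0089250^−48) = $514.10.

$514.10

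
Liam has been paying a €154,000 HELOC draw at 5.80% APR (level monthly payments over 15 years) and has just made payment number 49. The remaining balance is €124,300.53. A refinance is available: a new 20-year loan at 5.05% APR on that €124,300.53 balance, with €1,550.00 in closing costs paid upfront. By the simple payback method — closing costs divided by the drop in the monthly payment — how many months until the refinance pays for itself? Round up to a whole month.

Current payment = 154,000 × 5.8%/12 / (1 − (1+0.0048333)^−180) = €1,282.96.
Refinanced payment = 124,300.53 × 0.0042083 / (1 − (1+0.0042083)^−240) = €823.77.
Monthly savings = €1,282.96 − €823.77 = €459.19.
Break-even = €1,550.00 / €459.19 = 3.38 → 4 months.

4 months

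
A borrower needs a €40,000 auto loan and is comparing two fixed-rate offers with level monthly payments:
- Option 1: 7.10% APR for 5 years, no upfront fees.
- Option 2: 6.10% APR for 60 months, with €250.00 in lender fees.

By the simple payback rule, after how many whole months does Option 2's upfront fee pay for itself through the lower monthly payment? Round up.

Option 1: at 7.10% the monthly rate is 0.0059167, so the payment is 40,000 × 0.0059167 / (1 − 1.0059167^−60) = €793.94.
Option 2: monthly rate = 6.1%/12 = 0.0050833; payment = 40,000 × 0.0050833 / (1 − (1+0.0050833)^−60) = €775.17.
Monthly savings = €793.94 − €775.17 = €18.77.
Break-even = €250.00 / €18.77 = 13.32 → 14 months.

14 months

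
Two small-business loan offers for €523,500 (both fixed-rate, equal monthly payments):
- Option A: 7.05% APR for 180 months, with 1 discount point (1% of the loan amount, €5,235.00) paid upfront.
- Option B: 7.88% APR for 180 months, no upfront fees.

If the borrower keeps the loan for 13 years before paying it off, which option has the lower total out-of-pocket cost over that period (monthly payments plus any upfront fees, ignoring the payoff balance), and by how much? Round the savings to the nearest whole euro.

Option A: monthly rate = 7.05%/12 = 0.0058750; payment = 523,500 × 0.0058750 / (1 − (1+0.0058750)^−180) = €4,720.01.
Option B: at 7.88% the monthly rate is 0.0065667, so the payment is 523,500 × 0.0065667 / (1 − 1.0065667^−180) = €4,966.64.
Over 156 months: Option A costs 156 × €4,720.01 + €5,235.00 = €741,556.56; Option B costs 156 × €4,966.64 = €774,795.84.
Option A is cheaper by €774,795.84 − €741,556.56 = €33,239.28.

Option A by €33,239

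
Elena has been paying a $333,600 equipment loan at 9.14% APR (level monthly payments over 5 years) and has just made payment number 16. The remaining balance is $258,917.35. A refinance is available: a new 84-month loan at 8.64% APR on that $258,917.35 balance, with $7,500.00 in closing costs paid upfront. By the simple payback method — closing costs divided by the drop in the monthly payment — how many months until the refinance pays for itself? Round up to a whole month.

Current payment = 333,600 × 9.14%/12 / (1 − (1+0.0076167)^−60) = $6,947.68.
Refinanced payment = 258,917.35 × 0.0072000 / (1 − (1+0.0072000)^−84) = $4,118.59.
Monthly savings = $6,947.68 − $4,118.59 = $2,829.09.
Break-even = $7,500.00 / $2,829.09 = 2.65 → 3 months.

3 months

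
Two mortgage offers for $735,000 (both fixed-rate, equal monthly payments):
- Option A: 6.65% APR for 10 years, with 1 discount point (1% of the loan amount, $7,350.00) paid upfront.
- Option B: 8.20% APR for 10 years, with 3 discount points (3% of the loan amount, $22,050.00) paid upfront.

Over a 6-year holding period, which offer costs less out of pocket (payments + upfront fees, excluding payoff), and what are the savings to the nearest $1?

Option A by $57,429

Option A: at 6.65% the monthly rate is 0.0055417, so the payment is 735,000 × 0.0055417 / (1 − 1.0055417^−120) = $8,401.98.
Option B: monthly rate = 8.2%/12 = 0.0068333; payment = 735,000 × 0.0068333 / (1 − (1+0.0068333)^−120) = $8,995.44.
Over 72 months: Option A costs 72 × $8,401.98 + $7,350.00 = $612,292.56; Option B costs 72 × $8,995.44 + $22,050.00 = $669,721.68.
Option A is cheaper by $669,721.68 − $612,292.56 = $57,429.12.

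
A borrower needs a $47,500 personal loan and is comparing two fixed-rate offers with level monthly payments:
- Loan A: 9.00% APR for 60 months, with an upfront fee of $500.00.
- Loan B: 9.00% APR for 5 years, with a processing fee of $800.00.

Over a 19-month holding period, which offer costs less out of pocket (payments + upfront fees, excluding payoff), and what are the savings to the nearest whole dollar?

Loan A by $300

Loan A: monthly rate = 9%/12 = 0.0075000; payment = 47,500 × 0.0075000 / (1 − (1+0.0075000)^−60) = $986.02.
Loan B: monthly rate = 9%/12 = 0.0075000; payment = 47,500 × 0.0075000 / (1 − (1+0.0075000)^−60) = $986.02.
Over 19 months: Loan A costs 19 × $986.02 + $500.00 = $19,234.38; Loan B costs 19 × $986.02 + $800.00 = $19,534.38.
Loan A is cheaper by $19,534.38 − $19,234.38 = $300.00.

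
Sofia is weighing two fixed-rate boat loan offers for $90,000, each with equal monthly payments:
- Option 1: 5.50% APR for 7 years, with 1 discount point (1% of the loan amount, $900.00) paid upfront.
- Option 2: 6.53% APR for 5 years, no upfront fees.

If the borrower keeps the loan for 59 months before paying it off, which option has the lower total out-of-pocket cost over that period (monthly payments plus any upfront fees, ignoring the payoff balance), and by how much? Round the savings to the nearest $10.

Option 1: at 5.50% the monthly rate is 0.0045833, so the payment is 90,000 × 0.0045833 / (1 − 1.0045833^−84) = $1,293.30.
Option 2: monthly rate = 6.53%/12 = 0.0054417; payment = 90,000 × 0.0054417 / (1 − (1+0.0054417)^−60) = $1,762.22.
Over 59 months: Option 1 costs 59 × $1,293.30 + $900.00 = $77,204.70; Option 2 costs 59 × $1,762.22 = $103,970.98.
Option 1 is cheaper by $103,970.98 − $77,204.70 = $26,766.28.

Option 1 by $26,770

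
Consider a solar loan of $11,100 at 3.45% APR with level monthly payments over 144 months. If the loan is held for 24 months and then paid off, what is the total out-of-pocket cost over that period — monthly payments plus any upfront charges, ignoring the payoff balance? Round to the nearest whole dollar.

Monthly rate = 3.45%/12 = 0.0028750; payment = 11,100 × 0.0028750 / (1 − (1+0.0028750)^−144) = $94.25.
Total outlay = 24 × $94.25 = $2,262.00.

$2,262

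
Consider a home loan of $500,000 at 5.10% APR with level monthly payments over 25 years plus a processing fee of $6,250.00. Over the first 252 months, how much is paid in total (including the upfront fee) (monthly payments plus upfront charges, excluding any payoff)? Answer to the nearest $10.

At 5.10% the monthly rate is 0.0042500, so the payment is 500,000 × 0.0042500 / (1 − 1.0042500^−300) = $2,952.16.
Total outlay = 252 × $2,952.16 + $6,250.00 = $750,194.32.

$750,190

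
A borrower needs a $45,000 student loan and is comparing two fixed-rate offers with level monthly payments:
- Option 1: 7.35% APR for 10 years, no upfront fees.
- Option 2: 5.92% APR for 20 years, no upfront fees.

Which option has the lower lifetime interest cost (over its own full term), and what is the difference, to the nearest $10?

Option 1 by $13,200

Option 1: monthly rate = 7.35%/12 = 0.0061250; payment = 45,000 × 0.0061250 / (1 − (1+0.0061250)^−120) = $530.64.
Total interest on Option 1 = 120 × $530.64 − $45,000 = $18,676.80.
Option 2: at 5.92% the monthly rate is 0.0049333, so the payment is 45,000 × 0.0049333 / (1 − 1.0049333^−240) = $320.32.
Total interest on Option 2 = 240 × $320.32 − $45,000 = $31,876.80.
Option 1 is lower by $13,200.00.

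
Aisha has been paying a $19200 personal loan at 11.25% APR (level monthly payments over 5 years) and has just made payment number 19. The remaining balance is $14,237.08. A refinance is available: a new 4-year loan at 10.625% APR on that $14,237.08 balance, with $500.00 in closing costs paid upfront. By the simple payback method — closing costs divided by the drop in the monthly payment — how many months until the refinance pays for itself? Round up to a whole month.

10 months

Current payment = 19,200 × 11.25%/12 / (1 − (1+0.0093750)^−60) = $419.85.
Refinanced payment = 14,237.08 × 0.0088542 / (1 − (1+0.0088542)^−48) = $365.38.
Monthly savings = $419.85 − $365.38 = $54.47.
Break-even = $500.00 / $54.47 = 9.18 → 10 months.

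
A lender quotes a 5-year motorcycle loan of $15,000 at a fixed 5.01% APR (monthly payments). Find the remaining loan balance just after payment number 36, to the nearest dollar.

With monthly rate i = 5.01%/12 = 0.0041750, the balance after k of n payments is P · [(1+i)^n − (1+i)^k] / [(1+i)^n − 1].
(1+0.0041750)^60 = 1.28399785 and (1+0.0041750)^36 = 1.16181928, so the balance is 15,000 × (1.28399785 − 1.16181928) / (1.28399785 − 1) = $6,453.14.

$6,453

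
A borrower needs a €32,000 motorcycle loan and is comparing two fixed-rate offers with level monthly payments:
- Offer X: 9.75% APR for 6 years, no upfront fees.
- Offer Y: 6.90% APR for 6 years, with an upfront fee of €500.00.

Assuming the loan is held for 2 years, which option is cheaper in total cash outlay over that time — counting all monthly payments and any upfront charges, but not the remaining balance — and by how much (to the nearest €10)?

Offer X: monthly rate = 9.75%/12 = 0.0081250; payment = 32,000 × 0.0081250 / (1 − (1+0.0081250)^−72) = €588.80.
Offer Y: monthly rate = 6.9%/12 = 0.0057500; payment = 32,000 × 0.0057500 / (1 − (1+0.0057500)^−72) = €544.03.
Over 24 months: Offer X costs 24 × €588.80 = €14,131.20; Offer Y costs 24 × €544.03 + €500.00 = €13,556.72.
Offer Y is cheaper by €14,131.20 − €13,556.72 = €574.48.

Offer Y by €570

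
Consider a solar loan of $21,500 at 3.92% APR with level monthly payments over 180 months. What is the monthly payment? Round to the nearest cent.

$158.17

Monthly rate = 3.92%/12 = 0.0032667; payment = 21,500 × 0.0032667 / (1 − (1+0.0032667)^−180) = $158.17.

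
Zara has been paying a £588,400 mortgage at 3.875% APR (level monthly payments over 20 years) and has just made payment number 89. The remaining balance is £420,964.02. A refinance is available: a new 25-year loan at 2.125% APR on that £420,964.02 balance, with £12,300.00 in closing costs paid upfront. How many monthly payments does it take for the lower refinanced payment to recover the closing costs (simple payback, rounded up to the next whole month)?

8 months

Current payment = 588,400 × 3.875%/12 / (1 − (1+0.0032292)^−240) = £3,526.95.
Refinanced payment = 420,964.02 × 0.0017708 / (1 − (1+0.0017708)^−300) = £1,810.00.
Monthly savings = £3,526.95 − £1,810.00 = £1,716.95.
Break-even = £12,300.00 / £1,716.95 = 7.16 → 8 months.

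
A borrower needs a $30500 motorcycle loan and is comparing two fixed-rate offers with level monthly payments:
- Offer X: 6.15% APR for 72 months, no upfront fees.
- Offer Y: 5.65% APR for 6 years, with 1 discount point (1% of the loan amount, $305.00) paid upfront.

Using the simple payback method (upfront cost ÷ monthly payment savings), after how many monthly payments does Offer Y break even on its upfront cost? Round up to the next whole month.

Offer X: at 6.15% the monthly rate is 0.0051250, so the payment is 30,500 × 0.0051250 / (1 − 1.0051250^−72) = $507.64.
Offer Y: at 5.65% the monthly rate is 0.0047083, so the payment is 30,500 × 0.0047083 / (1 − 1.0047083^−72) = $500.45.
Monthly savings = $507.64 − $500.45 = $7.19.
Break-even = $305.00 / $7.19 = 42.42 → 43 months.

43 months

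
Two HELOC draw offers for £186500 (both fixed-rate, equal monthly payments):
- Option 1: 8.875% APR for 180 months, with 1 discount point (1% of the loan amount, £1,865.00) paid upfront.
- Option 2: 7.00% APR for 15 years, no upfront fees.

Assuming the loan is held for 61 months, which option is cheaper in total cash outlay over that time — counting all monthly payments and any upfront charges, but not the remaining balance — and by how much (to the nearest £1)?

Option 2 by £14,153

Option 1: at 8.875% the monthly rate is 0.0073958, so the payment is 186,500 × 0.0073958 / (1 − 1.0073958^−180) = £1,877.76.
Option 2: monthly rate = 7%/12 = 0.0058333; payment = 186,500 × 0.0058333 / (1 − (1+0.0058333)^−180) = £1,676.31.
Over 61 months: Option 1 costs 61 × £1,877.76 + £1,865.00 = £116,408.36; Option 2 costs 61 × £1,676.31 = £102,254.91.
Option 2 is cheaper by £116,408.36 − £102,254.91 = £14,153.45.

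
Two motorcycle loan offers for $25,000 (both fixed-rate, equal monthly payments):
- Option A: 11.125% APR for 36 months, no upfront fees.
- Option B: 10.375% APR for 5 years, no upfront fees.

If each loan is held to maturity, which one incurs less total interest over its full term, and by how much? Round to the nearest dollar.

Option A by $2,630

Option A: monthly rate = 11.125%/12 = 0.0092708; payment = 25,000 × 0.0092708 / (1 − (1+0.0092708)^−36) = $819.95.
Total interest on Option A = 36 × $819.95 − $25,000 = $4,518.20.
Option B: at 10.375% the monthly rate is 0.0086458, so the payment is 25,000 × 0.0086458 / (1 − 1.0086458^−60) = $535.80.
Total interest on Option B = 60 × $535.80 − $25,000 = $7,148.00.
Option A is lower by $2,629.80.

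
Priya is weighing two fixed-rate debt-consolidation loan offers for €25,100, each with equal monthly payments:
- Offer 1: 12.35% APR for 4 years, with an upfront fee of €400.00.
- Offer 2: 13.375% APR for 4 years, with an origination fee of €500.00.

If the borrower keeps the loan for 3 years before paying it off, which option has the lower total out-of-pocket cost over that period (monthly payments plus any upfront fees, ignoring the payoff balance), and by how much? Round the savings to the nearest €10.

Offer 1 by €560

Offer 1: monthly rate = 12.35%/12 = 0.0102917; payment = 25,100 × 0.0102917 / (1 − (1+0.0102917)^−48) = €665.30.
Offer 2: at 13.375% the monthly rate is 0.0111458, so the payment is 25,100 × 0.0111458 / (1 − 1.0111458^−48) = €678.05.
Over 36 months: Offer 1 costs 36 × €665.30 + €400.00 = €24,350.80; Offer 2 costs 36 × €678.05 + €500.00 = €24,909.80.
Offer 1 is cheaper by €24,909.80 − €24,350.80 = €559.00.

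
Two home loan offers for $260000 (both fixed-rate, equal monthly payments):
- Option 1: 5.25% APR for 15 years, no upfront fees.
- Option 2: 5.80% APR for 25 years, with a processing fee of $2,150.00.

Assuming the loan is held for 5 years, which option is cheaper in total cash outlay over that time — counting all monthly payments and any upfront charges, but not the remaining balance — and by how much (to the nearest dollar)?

Option 2 by $24,642

Option 1: at 5.25% the monthly rate is 0.0043750, so the payment is 260,000 × 0.0043750 / (1 − 1.0043750^−180) = $2,090.08.
Option 2: monthly rate = 5.8%/12 = 0.0048333; payment = 260,000 × 0.0048333 / (1 − (1+0.0048333)^−300) = $1,643.54.
Over 60 months: Option 1 costs 60 × $2,090.08 = $125,404.80; Option 2 costs 60 × $1,643.54 + $2,150.00 = $100,762.40.
Option 2 is cheaper by $125,404.80 − $100,762.40 = $24,642.40.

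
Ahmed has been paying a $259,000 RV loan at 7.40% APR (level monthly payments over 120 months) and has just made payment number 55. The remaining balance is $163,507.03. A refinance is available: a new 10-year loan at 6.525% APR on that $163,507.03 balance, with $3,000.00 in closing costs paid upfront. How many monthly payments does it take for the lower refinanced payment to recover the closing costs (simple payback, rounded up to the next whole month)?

3 months

Current payment = 259,000 × 7.4%/12 / (1 − (1+0.0061667)^−120) = $3,060.87.
Refinanced payment = 163,507.03 × 0.0054375 / (1 − (1+0.0054375)^−120) = $1,858.67.
Monthly savings = $3,060.87 − $1,858.67 = $1,202.20.
Break-even = $3,000.00 / $1,202.20 = 2.50 → 3 months.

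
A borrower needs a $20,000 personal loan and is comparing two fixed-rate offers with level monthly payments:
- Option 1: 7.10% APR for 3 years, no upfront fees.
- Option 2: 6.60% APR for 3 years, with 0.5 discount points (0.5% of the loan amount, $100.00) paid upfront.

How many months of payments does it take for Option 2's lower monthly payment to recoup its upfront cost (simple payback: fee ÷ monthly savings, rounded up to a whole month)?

Option 1: monthly rate = 7.1%/12 = 0.0059167; payment = 20,000 × 0.0059167 / (1 − (1+0.0059167)^−36) = $618.46.
Option 2: at 6.60% the monthly rate is 0.0055000, so the payment is 20,000 × 0.0055000 / (1 − 1.0055000^−36) = $613.89.
Monthly savings = $618.46 − $613.89 = $4.57.
Break-even = $100.00 / $4.57 = 21.88 → 22 months.

22 months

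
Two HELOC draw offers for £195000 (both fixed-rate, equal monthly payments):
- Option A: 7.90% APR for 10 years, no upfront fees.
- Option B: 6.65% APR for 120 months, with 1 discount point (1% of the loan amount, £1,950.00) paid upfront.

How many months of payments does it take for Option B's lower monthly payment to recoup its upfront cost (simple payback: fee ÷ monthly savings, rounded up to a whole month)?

16 months

Option A: monthly rate = 7.9%/12 = 0.0065833; payment = 195,000 × 0.0065833 / (1 − (1+0.0065833)^−120) = £2,355.60.
Option B: monthly rate = 6.65%/12 = 0.0055417; payment = 195,000 × 0.0055417 / (1 − (1+0.0055417)^−120) = £2,229.10.
Monthly savings = £2,355.60 − £2,229.10 = £126.50.
Break-even = £1,950.00 / £126.50 = 15.42 → 16 months.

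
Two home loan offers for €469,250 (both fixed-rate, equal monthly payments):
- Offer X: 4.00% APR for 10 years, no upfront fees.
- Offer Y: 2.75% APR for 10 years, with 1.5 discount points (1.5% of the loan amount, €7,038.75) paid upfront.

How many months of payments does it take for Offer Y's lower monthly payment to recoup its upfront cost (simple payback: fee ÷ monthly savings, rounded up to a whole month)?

Offer X: monthly rate = 4%/12 = 0.0033333; payment = 469,250 × 0.0033333 / (1 − (1+0.0033333)^−120) = €4,750.93.
Offer Y: at 2.75% the monthly rate is 0.0022917, so the payment is 469,250 × 0.0022917 / (1 − 1.0022917^−120) = €4,477.16.
Monthly savings = €4,750.93 − €4,477.16 = €273.77.
Break-even = €7,038.75 / €273.77 = 25.71 → 26 months.

26 months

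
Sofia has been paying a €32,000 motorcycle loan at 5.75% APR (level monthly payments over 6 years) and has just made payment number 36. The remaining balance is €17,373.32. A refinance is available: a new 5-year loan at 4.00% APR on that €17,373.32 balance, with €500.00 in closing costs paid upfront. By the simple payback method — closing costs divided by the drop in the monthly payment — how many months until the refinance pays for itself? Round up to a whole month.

3 months

Current payment = 32,000 × 5.75%/12 / (1 − (1+0.0047917)^−72) = €526.56.
Refinanced payment = 17,373.32 × 0.0033333 / (1 − (1+0.0033333)^−60) = €319.96.
Monthly savings = €526.56 − €319.96 = €206.60.
Break-even = €500.00 / €206.60 = 2.42 → 3 months.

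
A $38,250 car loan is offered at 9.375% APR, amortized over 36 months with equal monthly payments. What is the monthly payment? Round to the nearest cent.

At 9.375% the monthly rate is 0.0078125, so the payment is 38,250 × 0.0078125 / (1 − 1.0078125^−36) = $1,223.03.

$1,223.03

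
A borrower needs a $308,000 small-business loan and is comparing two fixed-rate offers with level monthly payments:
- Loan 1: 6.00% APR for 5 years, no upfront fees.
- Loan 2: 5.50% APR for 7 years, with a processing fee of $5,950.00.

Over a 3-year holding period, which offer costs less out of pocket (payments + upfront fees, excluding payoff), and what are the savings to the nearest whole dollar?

Loan 2 by $49,077

Loan 1: monthly rate = 6%/12 = 0.0050000; payment = 308,000 × 0.0050000 / (1 − (1+0.0050000)^−60) = $5,954.50.
Loan 2: monthly rate = 5.5%/12 = 0.0045833; payment = 308,000 × 0.0045833 / (1 − (1+0.0045833)^−84) = $4,425.97.
Over 36 months: Loan 1 costs 36 × $5,954.50 = $214,362.00; Loan 2 costs 36 × $4,425.97 + $5,950.00 = $165,284.92.
Loan 2 is cheaper by $214,362.00 − $165,284.92 = $49,077.08.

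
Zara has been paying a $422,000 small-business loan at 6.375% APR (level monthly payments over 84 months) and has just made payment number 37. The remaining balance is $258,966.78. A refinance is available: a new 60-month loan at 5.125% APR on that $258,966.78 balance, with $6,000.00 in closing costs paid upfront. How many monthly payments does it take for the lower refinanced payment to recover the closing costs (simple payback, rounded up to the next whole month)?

Current payment = 422,000 × 6.375%/12 / (1 − (1+0.0053125)^−84) = $6,240.96.
Refinanced payment = 258,966.78 × 0.0042708 / (1 − (1+0.0042708)^−60) = $4,901.87.
Monthly savings = $6,240.96 − $4,901.87 = $1,339.09.
Break-even = $6,000.00 / $1,339.09 = 4.48 → 5 months.

5 months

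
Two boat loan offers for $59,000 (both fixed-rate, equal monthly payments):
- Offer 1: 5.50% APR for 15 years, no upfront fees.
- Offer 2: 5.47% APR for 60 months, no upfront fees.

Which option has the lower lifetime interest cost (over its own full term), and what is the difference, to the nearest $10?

Offer 1: at 5.50% the monthly rate is 0.0045833, so the payment is 59,000 × 0.0045833 / (1 − 1.0045833^−180) = $482.08.
Total interest on Offer 1 = 180 × $482.08 − $59,000 = $27,774.40.
Offer 2: monthly rate = 5.47%/12 = 0.0045583; payment = 59,000 × 0.0045583 / (1 − (1+0.0045583)^−60) = $1,126.15.
Total interest on Offer 2 = 60 × $1,126.15 − $59,000 = $8,569.00.
Offer 2 is lower by $19,205.40.

Offer 2 by $19,210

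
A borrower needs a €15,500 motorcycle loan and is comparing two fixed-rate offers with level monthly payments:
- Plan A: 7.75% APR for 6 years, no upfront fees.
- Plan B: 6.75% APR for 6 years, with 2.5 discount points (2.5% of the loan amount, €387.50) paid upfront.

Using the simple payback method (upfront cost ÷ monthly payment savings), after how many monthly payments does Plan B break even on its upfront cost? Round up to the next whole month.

Plan A: monthly rate = 7.75%/12 = 0.0064583; payment = 15,500 × 0.0064583 / (1 − (1+0.0064583)^−72) = €269.88.
Plan B: at 6.75% the monthly rate is 0.0056250, so the payment is 15,500 × 0.0056250 / (1 − 1.0056250^−72) = €262.40.
Monthly savings = €269.88 − €262.40 = €7.48.
Break-even = €387.50 / €7.48 = 51.80 → 52 months.

52 months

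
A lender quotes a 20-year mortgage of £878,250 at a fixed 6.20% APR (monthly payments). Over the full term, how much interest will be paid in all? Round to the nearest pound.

At 6.20% the monthly rate is 0.0051667, so the payment is 878,250 × 0.0051667 / (1 − 1.0051667^−240) = £6,393.81.
Total paid = 240 × £6,393.81 = £1,534,514.40; interest = £1,534,514.40 − £878,250 = £656,264.40.

£656,264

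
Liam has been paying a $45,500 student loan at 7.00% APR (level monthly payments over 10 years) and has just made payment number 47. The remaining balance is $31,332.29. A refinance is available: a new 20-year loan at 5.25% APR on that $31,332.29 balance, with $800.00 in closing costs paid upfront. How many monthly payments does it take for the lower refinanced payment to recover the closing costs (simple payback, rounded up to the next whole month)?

Current payment = 45,500 × 7%/12 / (1 − (1+0.0058333)^−120) = $528.29.
Refinanced payment = 31,332.29 × 0.0043750 / (1 − (1+0.0043750)^−240) = $211.13.
Monthly savings = $528.29 − $211.13 = $317.16.
Break-even = $800.00 / $317.16 = 2.52 → 3 months.

3 months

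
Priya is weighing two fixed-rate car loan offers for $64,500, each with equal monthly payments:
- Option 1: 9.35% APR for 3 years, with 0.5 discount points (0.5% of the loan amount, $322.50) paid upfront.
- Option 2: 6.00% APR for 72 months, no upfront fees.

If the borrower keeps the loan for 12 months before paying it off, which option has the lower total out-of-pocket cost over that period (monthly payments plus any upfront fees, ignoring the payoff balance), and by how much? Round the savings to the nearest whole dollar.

Option 2 by $12,234

Option 1: monthly rate = 9.35%/12 = 0.0077917; payment = 64,500 × 0.0077917 / (1 − (1+0.0077917)^−36) = $2,061.61.
Option 2: at 6.00% the monthly rate is 0.0050000, so the payment is 64,500 × 0.0050000 / (1 − 1.0050000^−72) = $1,068.95.
Over 12 months: Option 1 costs 12 × $2,061.61 + $322.50 = $25,061.82; Option 2 costs 12 × $1,068.95 = $12,827.40.
Option 2 is cheaper by $25,061.82 − $12,827.40 = $12,234.42.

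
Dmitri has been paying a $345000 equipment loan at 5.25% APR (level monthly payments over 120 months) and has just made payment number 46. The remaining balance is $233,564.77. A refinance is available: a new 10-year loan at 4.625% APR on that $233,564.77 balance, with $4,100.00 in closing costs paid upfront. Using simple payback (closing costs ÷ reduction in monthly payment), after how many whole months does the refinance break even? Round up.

Current payment = 345,000 × 5.25%/12 / (1 − (1+0.0043750)^−120) = $3,701.56.
Refinanced payment = 233,564.77 × 0.0038542 / (1 − (1+0.0038542)^−120) = $2,434.73.
Monthly savings = $3,701.56 − $2,434.73 = $1,266.83.
Break-even = $4,100.00 / $1,266.83 = 3.24 → 4 months.

4 months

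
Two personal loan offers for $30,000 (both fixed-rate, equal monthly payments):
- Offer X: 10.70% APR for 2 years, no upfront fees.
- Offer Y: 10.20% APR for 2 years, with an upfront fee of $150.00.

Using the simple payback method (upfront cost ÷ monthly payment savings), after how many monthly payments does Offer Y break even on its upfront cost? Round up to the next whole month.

22 months

Offer X: at 10.70% the monthly rate is 0.0089167, so the payment is 30,000 × 0.0089167 / (1 − 1.0089167^−24) = $1,394.06.
Offer Y: monthly rate = 10.2%/12 = 0.0085000; payment = 30,000 × 0.0085000 / (1 − (1+0.0085000)^−24) = $1,387.12.
Monthly savings = $1,394.06 − $1,387.12 = $6.94.
Break-even = $150.00 / $6.94 = 21.61 → 22 months.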